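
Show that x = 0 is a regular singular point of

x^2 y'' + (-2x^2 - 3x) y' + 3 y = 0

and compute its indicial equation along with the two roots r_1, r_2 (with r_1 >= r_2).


Divide by x^2 to reach normal form y'' + P_1(x) y' + P_2(x) y = 0 with P_1(x) = -2 - 3/x and P_2(x) = 3/x^2.
x = 0 is a singular point because the y'-coefficient -2 - 3/x has a pole at x = 0 and the y-coefficient 3/x^2 has a pole at x = 0.
It is a regular singular point because x P_1(x) = p(x) = -2x - 3 and x^2 P_2(x) = q(x) = 3 are polynomials, hence analytic at x = 0.
p(0) = -3,  q(0) = 3.
Indicial equation: r(r-1) + p(0) r + q(0) = 0, i.e. r^2 + (p(0) - 1) r + q(0) = 0, i.e. r^2 - 4 r + 3 = 0.
Discriminant: (-4)^2 - 4(3) = 4, so r = (4 ± 2)/2.
Solving: r_1 = 3, r_2 = 1.

indicial: r^2 - 4 r + 3 = 0; roots r_1 = 3, r_2 = 1


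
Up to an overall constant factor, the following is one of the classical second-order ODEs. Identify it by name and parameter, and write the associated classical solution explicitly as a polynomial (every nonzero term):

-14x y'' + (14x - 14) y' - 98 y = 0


All three coefficients share the factor -14; dividing through by -14 gives  x y'' + (1 - x) y' + 7 y = 0.
This matches the Laguerre equation x y'' + (1 - x) y' + n y = 0 with n = 7; the polynomial solution is L_7(x).
With y = sum_k a_k x^k, matching x^k gives (k+1)k a_{k+1} + (k+1) a_{k+1} - k a_k + n a_k = 0, i.e. (k+1)^2 a_{k+1} = (k - n) a_k = (k - 7) a_k. The right side vanishes at k = 7, so the series terminates at degree 7.
Standard normalization L_n(0) = 1 gives a_0 = 1. Work upward with a_{k+1} = (k - 7) a_k / (k+1)^2:
  a_1 = (0 - 7)(1) / 1^2 = -7/1 = -7
  a_2 = (1 - 7)(-7) / 2^2 = 42/4 = 21/2
  a_3 = (2 - 7)(21/2) / 3^2 = (-105/2)/9 = -35/6
  a_4 = (3 - 7)(-35/6) / 4^2 = (70/3)/16 = 35/24
  a_5 = (4 - 7)(35/24) / 5^2 = (-35/8)/25 = -7/40
  a_6 = (5 - 7)(-7/40) / 6^2 = (7/20)/36 = 7/720
  a_7 = (6 - 7)(7/720) / 7^2 = (-7/720)/49 = -1/5040
Hence L_7(x) = -x^7/5040 + 7 x^6/720 - 7 x^5/40 + 35 x^4/24 - 35 x^3/6 + 21 x^2/2 - 7 x + 1.

L_7(x); series = -x^7/5040 + 7 x^6/720 - 7 x^5/40 + 35 x^4/24 - 35 x^3/6 + 21 x^2/2 - 7 x + 1


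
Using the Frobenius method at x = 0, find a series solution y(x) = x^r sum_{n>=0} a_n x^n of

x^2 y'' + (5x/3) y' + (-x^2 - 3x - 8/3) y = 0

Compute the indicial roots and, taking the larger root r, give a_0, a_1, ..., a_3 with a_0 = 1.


Write in Frobenius form y'' + (p(x)/x) y' + (q(x)/x^2) y = 0:
  p(x) = 5/3,  q(x) = -x^2 - 3x - 8/3.
Indicial equation: r(r-1) + (5/3) r + (-8/3) = 0 -> roots r_1 = 4/3, r_2 = -2.
Take r = r_1 = 4/3. Let y(x) = x^r sum_{n>=0} a_n x^n with a_0 = 1.
Substitute y = x^r sum a_n x^n and match x^{r+n}. The recurrence is
  D(n) a_n - 3 a_{n-1} - 1 a_{n-2} = 0,  where D(n) = (r+n)(r+n-1) + (5/3)(r+n) + (-8/3).
  a_n = [3 a_{n-1} + 1 a_{n-2}] / D(n).
Since the indicial polynomial factors as (r - r_1)(r - r_2), D(n) = (r_1 + n - r_1)(r_1 + n - r_2) = n(n + 10/3).
Evaluating step by step (a_0 = 1):
  n = 1: D(1) = 1(1 + 10/3) = 13/3; numerator = 3(1) = 3; a_1 = (3)/(13/3) = 9/13
  n = 2: D(2) = 2(2 + 10/3) = 32/3; numerator = 3(9/13) + 1(1) = 40/13; a_2 = (40/13)/(32/3) = 15/52
  n = 3: D(3) = 3(3 + 10/3) = 19; numerator = 3(15/52) + 1(9/13) = 81/52; a_3 = (81/52)/(19) = 81/988

r = 4/3; a_0 = 1; a_1 = 9/13; a_2 = 15/52; a_3 = 81/988


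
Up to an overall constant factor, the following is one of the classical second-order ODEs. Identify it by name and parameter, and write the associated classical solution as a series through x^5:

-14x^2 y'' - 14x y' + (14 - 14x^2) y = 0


All three coefficients share the factor -14; dividing through by -14 gives  x^2 y'' + x y' + (x^2 - 1) y = 0.
This matches the Bessel equation x^2 y'' + x y' + (x^2 - nu^2) y = 0 with nu^2 = 1, so nu = 1; the solution bounded at x = 0 is J_1(x).
Frobenius at x = 0: indicial roots ±nu; for r = nu the recurrence k(k + 2nu) c_k = -c_{k-2} gives the standard series J_nu(x) = sum_{k>=0} (-1)^k / (k! (k+nu)!) (x/2)^(2k+nu). Evaluate the first 3 terms:
  k = 0: (-1)^0 / (0! * 1! * 2^1) x^1 = 1/(1*1*2) x^1 = (1/2) x^1
  k = 1: (-1)^1 / (1! * 2! * 2^3) x^3 = -1/(1*2*8) x^3 = (-1/16) x^3
  k = 2: (-1)^2 / (2! * 3! * 2^5) x^5 = 1/(2*6*32) x^5 = (1/384) x^5
Hence J_1(x) = x^5/384 - x^3/16 + x/2 + ....

J_1(x); series = x^5/384 - x^3/16 + x/2


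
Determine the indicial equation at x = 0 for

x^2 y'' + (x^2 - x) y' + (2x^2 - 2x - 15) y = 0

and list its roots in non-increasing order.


Divide by x^2 to reach normal form y'' + P_1(x) y' + P_2(x) y = 0 with P_1(x) = 1 - 1/x and P_2(x) = 2 - 2/x - 15/x^2.
x = 0 is a singular point because the y'-coefficient 1 - 1/x has a pole at x = 0 and the y-coefficient 2 - 2/x - 15/x^2 has a pole at x = 0.
It is a regular singular point because x P_1(x) = p(x) = x - 1 and x^2 P_2(x) = q(x) = 2x^2 - 2x - 15 are polynomials, hence analytic at x = 0.
p(0) = -1,  q(0) = -15.
Indicial equation: r(r-1) + p(0) r + q(0) = 0, i.e. r^2 + (p(0) - 1) r + q(0) = 0, i.e. r^2 - 2 r - 15 = 0.
Discriminant: (-2)^2 - 4(-15) = 64, so r = (2 ± 8)/2.
Solving: r_1 = 5, r_2 = -3.

indicial: r^2 - 2 r - 15 = 0; roots r_1 = 5, r_2 = -3


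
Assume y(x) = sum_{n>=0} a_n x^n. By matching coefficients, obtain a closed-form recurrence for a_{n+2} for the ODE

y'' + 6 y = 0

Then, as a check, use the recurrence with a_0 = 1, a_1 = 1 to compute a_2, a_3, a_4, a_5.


Substitute y = sum_n a_n x^n into y'' + (const) y = 0.
y''(x) = sum_{n>=0} (n+2)(n+1) a_{n+2} x^n.
The ODE becomes sum_n [(n+2)(n+1) a_{n+2} + 6 a_n] x^n = 0.
Setting each coefficient to zero gives the recurrence:
  (n+2)(n+1) a_{n+2} + 6 a_n = 0,
  a_{n+2} = -6 / ((n+1)(n+2)) a_n.

Check with a_0 = 1, a_1 = 1 (apply the recurrence for n = 0, 1, 2, 3): a_0 = 1, a_1 = 1, a_2 = -3, a_3 = -1, a_4 = 3/2, a_5 = 3/10.

a_{n+2} = -6/((n+1)(n+2)) * a_n; check: a_0 = 1, a_1 = 1, a_2 = -3, a_3 = -1, a_4 = 3/2, a_5 = 3/10


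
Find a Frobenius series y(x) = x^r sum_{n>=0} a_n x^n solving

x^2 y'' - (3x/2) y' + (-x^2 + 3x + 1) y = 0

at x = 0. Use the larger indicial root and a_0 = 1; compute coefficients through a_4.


Write in Frobenius form y'' + (p(x)/x) y' + (q(x)/x^2) y = 0:
  p(x) = -3/2,  q(x) = -x^2 + 3x + 1.
Indicial equation: r(r-1) + (-3/2) r + (1) = 0 -> roots r_1 = 2, r_2 = 1/2.
Take r = r_1 = 2. Let y(x) = x^r sum_{n>=0} a_n x^n with a_0 = 1.
Substitute y = x^r sum a_n x^n and match x^{r+n}. The recurrence is
  D(n) a_n + 3 a_{n-1} - 1 a_{n-2} = 0,  where D(n) = (r+n)(r+n-1) + (-3/2)(r+n) + (1).
  a_n = [-3 a_{n-1} + 1 a_{n-2}] / D(n).
Since the indicial polynomial factors as (r - r_1)(r - r_2), D(n) = (r_1 + n - r_1)(r_1 + n - r_2) = n(n + 3/2).
Evaluating step by step (a_0 = 1):
  n = 1: D(1) = 1(1 + 3/2) = 5/2; numerator = -3(1) = -3; a_1 = (-3)/(5/2) = -6/5
  n = 2: D(2) = 2(2 + 3/2) = 7; numerator = -3(-6/5) + 1(1) = 23/5; a_2 = (23/5)/(7) = 23/35
  n = 3: D(3) = 3(3 + 3/2) = 27/2; numerator = -3(23/35) + 1(-6/5) = -111/35; a_3 = (-111/35)/(27/2) = -74/315
  n = 4: D(4) = 4(4 + 3/2) = 22; numerator = -3(-74/315) + 1(23/35) = 143/105; a_4 = (143/105)/(22) = 13/210

r = 2; a_0 = 1; a_1 = -6/5; a_2 = 23/35; a_3 = -74/315; a_4 = 13/210


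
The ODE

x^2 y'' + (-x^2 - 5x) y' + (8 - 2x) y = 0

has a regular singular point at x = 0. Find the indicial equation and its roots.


Divide by x^2 to reach normal form y'' + P_1(x) y' + P_2(x) y = 0 with P_1(x) = -1 - 5/x and P_2(x) = -2/x + 8/x^2.
x = 0 is a singular point because the y'-coefficient -1 - 5/x has a pole at x = 0 and the y-coefficient -2/x + 8/x^2 has a pole at x = 0.
It is a regular singular point because x P_1(x) = p(x) = -x - 5 and x^2 P_2(x) = q(x) = 8 - 2x are polynomials, hence analytic at x = 0.
p(0) = -5,  q(0) = 8.
Indicial equation: r(r-1) + p(0) r + q(0) = 0, i.e. r^2 + (p(0) - 1) r + q(0) = 0, i.e. r^2 - 6 r + 8 = 0.
Discriminant: (-6)^2 - 4(8) = 4, so r = (6 ± 2)/2.
Solving: r_1 = 4, r_2 = 2.

indicial: r^2 - 6 r + 8 = 0; roots r_1 = 4, r_2 = 2


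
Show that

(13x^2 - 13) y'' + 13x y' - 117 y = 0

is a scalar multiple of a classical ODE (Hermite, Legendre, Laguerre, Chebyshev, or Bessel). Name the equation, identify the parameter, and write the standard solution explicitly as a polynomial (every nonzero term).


All three coefficients share the factor -13; dividing through by -13 gives  (1 - x^2) y'' - x y' + 9 y = 0.
This matches the Chebyshev equation (1 - x^2) y'' - x y' + n^2 y = 0 (note the -x y' term, not -2x y') with n^2 = 9, so n = 3; the polynomial solution is T_3(x).
With y = sum_k a_k x^k, matching x^k gives (k+2)(k+1) a_{k+2} = (k^2 - n^2) a_k = (k - 3)(k + 3) a_k. The right side vanishes at k = 3, so the series with the parity of 3 terminates at degree 3.
Standard normalization: leading coefficient of T_n is 2^(n-1), so a_3 = 2^2 = 4. Work downward with a_k = (k+1)(k+2) a_{k+2} / ((k - 3)(k + 3)):
  a_1 = (2)(3)(4) / ((1 - 3)(1 + 3)) = 24/(-8) = -3
Hence T_3(x) = 4 x^3 - 3 x.

T_3(x); series = 4 x^3 - 3 x


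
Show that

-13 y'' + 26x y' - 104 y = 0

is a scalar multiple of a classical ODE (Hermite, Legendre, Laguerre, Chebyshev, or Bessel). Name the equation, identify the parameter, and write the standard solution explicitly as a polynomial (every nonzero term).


All three coefficients share the factor -13; dividing through by -13 gives  y'' - 2x y' + 8 y = 0.
This matches the Hermite equation y'' - 2x y' + 2n y = 0 with 2n = 8, so n = 4; the polynomial solution is H_4(x).
With y = sum_k a_k x^k, matching x^k gives (k+2)(k+1) a_{k+2} = 2(k - n) a_k = 2(k - 4) a_k. The right side vanishes at k = 4, so the series with the parity of 4 terminates at degree 4.
Standard normalization: leading coefficient of H_n is 2^n, so a_4 = 2^4 = 16. Work downward with a_k = (k+1)(k+2) a_{k+2} / (2(k - n)):
  a_2 = (3)(4)(16) / (2(2 - 4)) = 192/(-4) = -48
  a_0 = (1)(2)(-48) / (2(0 - 4)) = -96/(-8) = 12
Hence H_4(x) = 16 x^4 - 48 x^2 + 12.

H_4(x); series = 16 x^4 - 48 x^2 + 12


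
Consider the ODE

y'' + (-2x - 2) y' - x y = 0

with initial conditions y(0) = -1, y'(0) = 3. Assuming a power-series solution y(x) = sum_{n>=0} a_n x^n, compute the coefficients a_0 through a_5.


Ansatz: y(x) = sum_{n>=0} a_n x^n, so y'(x) = sum_{n>=1} n a_n x^(n-1) and y''(x) = sum_{n>=2} n(n-1) a_n x^(n-2).
Substitute into P(x) y'' + Q(x) y' + R(x) y = 0 with P(x) = 1, Q(x) = -2x - 2, R(x) = -x, and match powers of x.
Initial conditions: a_0 = -1, a_1 = 3.
Setting the coefficient of each power of x to zero and solving order by order (substituting the coefficients already found):
  x^0: 2 a_2 - 2 a_1 = 0  ->  2 a_2 = 2 a_1 = 6  ->  a_2 = 3
  x^1: 6 a_3 - 4 a_2 - 2 a_1 - a_0 = 0  ->  6 a_3 = 4 a_2 + 2 a_1 + a_0 = 17  ->  a_3 = 17/6
  x^2: 12 a_4 - 6 a_3 - 4 a_2 - a_1 = 0  ->  12 a_4 = 6 a_3 + 4 a_2 + a_1 = 32  ->  a_4 = 8/3
  x^3: 20 a_5 - 8 a_4 - 6 a_3 - a_2 = 0  ->  20 a_5 = 8 a_4 + 6 a_3 + a_2 = 124/3  ->  a_5 = 31/15
Truncated series: y(x) = -1 + 3 x + 3 x^2 + (17/6) x^3 + (8/3) x^4 + (31/15) x^5 + O(x^6).

a_0 = -1; a_1 = 3; a_2 = 3; a_3 = 17/6; a_4 = 8/3; a_5 = 31/15


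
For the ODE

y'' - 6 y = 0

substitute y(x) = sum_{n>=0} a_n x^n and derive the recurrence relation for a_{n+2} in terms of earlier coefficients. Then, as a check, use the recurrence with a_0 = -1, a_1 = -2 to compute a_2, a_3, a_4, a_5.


Substitute y = sum_n a_n x^n into y'' + (const) y = 0.
y''(x) = sum_{n>=0} (n+2)(n+1) a_{n+2} x^n.
The ODE becomes sum_n [(n+2)(n+1) a_{n+2} - 6 a_n] x^n = 0.
Setting each coefficient to zero gives the recurrence:
  (n+2)(n+1) a_{n+2} - 6 a_n = 0,
  a_{n+2} = 6 / ((n+1)(n+2)) a_n.

Check with a_0 = -1, a_1 = -2 (apply the recurrence for n = 0, 1, 2, 3): a_0 = -1, a_1 = -2, a_2 = -3, a_3 = -2, a_4 = -3/2, a_5 = -3/5.

a_{n+2} = 6/((n+1)(n+2)) * a_n; check: a_0 = -1, a_1 = -2, a_2 = -3, a_3 = -2, a_4 = -3/2, a_5 = -3/5


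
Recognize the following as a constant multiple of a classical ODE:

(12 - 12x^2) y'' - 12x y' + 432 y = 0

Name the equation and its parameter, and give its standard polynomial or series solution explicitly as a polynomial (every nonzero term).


All three coefficients share the factor 12; dividing through by 12 gives  (1 - x^2) y'' - x y' + 36 y = 0.
This matches the Chebyshev equation (1 - x^2) y'' - x y' + n^2 y = 0 (note the -x y' term, not -2x y') with n^2 = 36, so n = 6; the polynomial solution is T_6(x).
With y = sum_k a_k x^k, matching x^k gives (k+2)(k+1) a_{k+2} = (k^2 - n^2) a_k = (k - 6)(k + 6) a_k. The right side vanishes at k = 6, so the series with the parity of 6 terminates at degree 6.
Standard normalization: leading coefficient of T_n is 2^(n-1), so a_6 = 2^5 = 32. Work downward with a_k = (k+1)(k+2) a_{k+2} / ((k - 6)(k + 6)):
  a_4 = (5)(6)(32) / ((4 - 6)(4 + 6)) = 960/(-20) = -48
  a_2 = (3)(4)(-48) / ((2 - 6)(2 + 6)) = -576/(-32) = 18
  a_0 = (1)(2)(18) / ((0 - 6)(0 + 6)) = 36/(-36) = -1
Hence T_6(x) = 32 x^6 - 48 x^4 + 18 x^2 - 1.

T_6(x); series = 32 x^6 - 48 x^4 + 18 x^2 - 1


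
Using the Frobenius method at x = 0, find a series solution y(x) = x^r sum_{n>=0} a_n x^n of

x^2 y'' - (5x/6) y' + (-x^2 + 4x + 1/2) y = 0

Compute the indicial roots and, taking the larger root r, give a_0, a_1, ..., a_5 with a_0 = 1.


Write in Frobenius form y'' + (p(x)/x) y' + (q(x)/x^2) y = 0:
  p(x) = -5/6,  q(x) = -x^2 + 4x + 1/2.
Indicial equation: r(r-1) + (-5/6) r + (1/2) = 0 -> roots r_1 = 3/2, r_2 = 1/3.
Take r = r_1 = 3/2. Let y(x) = x^r sum_{n>=0} a_n x^n with a_0 = 1.
Substitute y = x^r sum a_n x^n and match x^{r+n}. The recurrence is
  D(n) a_n + 4 a_{n-1} - 1 a_{n-2} = 0,  where D(n) = (r+n)(r+n-1) + (-5/6)(r+n) + (1/2).
  a_n = [-4 a_{n-1} + 1 a_{n-2}] / D(n).
Since the indicial polynomial factors as (r - r_1)(r - r_2), D(n) = (r_1 + n - r_1)(r_1 + n - r_2) = n(n + 7/6).
Evaluating step by step (a_0 = 1):
  n = 1: D(1) = 1(1 + 7/6) = 13/6; numerator = -4(1) = -4; a_1 = (-4)/(13/6) = -24/13
  n = 2: D(2) = 2(2 + 7/6) = 19/3; numerator = -4(-24/13) + 1(1) = 109/13; a_2 = (109/13)/(19/3) = 327/247
  n = 3: D(3) = 3(3 + 7/6) = 25/2; numerator = -4(327/247) + 1(-24/13) = -1764/247; a_3 = (-1764/247)/(25/2) = -3528/6175
  n = 4: D(4) = 4(4 + 7/6) = 62/3; numerator = -4(-3528/6175) + 1(327/247) = 1173/325; a_4 = (1173/325)/(62/3) = 3519/20150
  n = 5: D(5) = 5(5 + 7/6) = 185/6; numerator = -4(3519/20150) + 1(-3528/6175) = -48618/38285; a_5 = (-48618/38285)/(185/6) = -7884/191425

r = 3/2; a_0 = 1; a_1 = -24/13; a_2 = 327/247; a_3 = -3528/6175; a_4 = 3519/20150; a_5 = -7884/191425


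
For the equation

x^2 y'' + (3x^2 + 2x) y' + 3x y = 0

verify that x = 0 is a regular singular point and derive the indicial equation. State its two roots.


Divide by x^2 to reach normal form y'' + P_1(x) y' + P_2(x) y = 0 with P_1(x) = 3 + 2/x and P_2(x) = 3/x.
x = 0 is a singular point because the y'-coefficient 3 + 2/x has a pole at x = 0 and the y-coefficient 3/x has a pole at x = 0.
It is a regular singular point because x P_1(x) = p(x) = 3x + 2 and x^2 P_2(x) = q(x) = 3x are polynomials, hence analytic at x = 0.
p(0) = 2,  q(0) = 0.
Indicial equation: r(r-1) + p(0) r + q(0) = 0, i.e. r^2 + (p(0) - 1) r + q(0) = 0, i.e. r^2 + 1 r = 0.
Discriminant: (1)^2 - 4(0) = 1, so r = (-1 ± 1)/2.
Solving: r_1 = 0, r_2 = -1.

indicial: r^2 + 1 r = 0; roots r_1 = 0, r_2 = -1


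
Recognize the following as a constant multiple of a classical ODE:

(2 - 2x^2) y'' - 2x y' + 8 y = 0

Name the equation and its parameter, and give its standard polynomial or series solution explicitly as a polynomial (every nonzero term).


All three coefficients share the factor 2; dividing through by 2 gives  (1 - x^2) y'' - x y' + 4 y = 0.
This matches the Chebyshev equation (1 - x^2) y'' - x y' + n^2 y = 0 (note the -x y' term, not -2x y') with n^2 = 4, so n = 2; the polynomial solution is T_2(x).
With y = sum_k a_k x^k, matching x^k gives (k+2)(k+1) a_{k+2} = (k^2 - n^2) a_k = (k - 2)(k + 2) a_k. The right side vanishes at k = 2, so the series with the parity of 2 terminates at degree 2.
Standard normalization: leading coefficient of T_n is 2^(n-1), so a_2 = 2^1 = 2. Work downward with a_k = (k+1)(k+2) a_{k+2} / ((k - 2)(k + 2)):
  a_0 = (1)(2)(2) / ((0 - 2)(0 + 2)) = 4/(-4) = -1
Hence T_2(x) = 2 x^2 - 1.

T_2(x); series = 2 x^2 - 1


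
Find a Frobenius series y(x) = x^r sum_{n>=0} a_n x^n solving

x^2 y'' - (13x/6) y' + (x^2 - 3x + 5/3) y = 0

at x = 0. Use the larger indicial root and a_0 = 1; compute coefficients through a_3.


Write in Frobenius form y'' + (p(x)/x) y' + (q(x)/x^2) y = 0:
  p(x) = -13/6,  q(x) = x^2 - 3x + 5/3.
Indicial equation: r(r-1) + (-13/6) r + (5/3) = 0 -> roots r_1 = 5/2, r_2 = 2/3.
Take r = r_1 = 5/2. Let y(x) = x^r sum_{n>=0} a_n x^n with a_0 = 1.
Substitute y = x^r sum a_n x^n and match x^{r+n}. The recurrence is
  D(n) a_n - 3 a_{n-1} + 1 a_{n-2} = 0,  where D(n) = (r+n)(r+n-1) + (-13/6)(r+n) + (5/3).
  a_n = [3 a_{n-1} - 1 a_{n-2}] / D(n).
Since the indicial polynomial factors as (r - r_1)(r - r_2), D(n) = (r_1 + n - r_1)(r_1 + n - r_2) = n(n + 11/6).
Evaluating step by step (a_0 = 1):
  n = 1: D(1) = 1(1 + 11/6) = 17/6; numerator = 3(1) = 3; a_1 = (3)/(17/6) = 18/17
  n = 2: D(2) = 2(2 + 11/6) = 23/3; numerator = 3(18/17) - 1(1) = 37/17; a_2 = (37/17)/(23/3) = 111/391
  n = 3: D(3) = 3(3 + 11/6) = 29/2; numerator = 3(111/391) - 1(18/17) = -81/391; a_3 = (-81/391)/(29/2) = -162/11339

r = 5/2; a_0 = 1; a_1 = 18/17; a_2 = 111/391; a_3 = -162/11339


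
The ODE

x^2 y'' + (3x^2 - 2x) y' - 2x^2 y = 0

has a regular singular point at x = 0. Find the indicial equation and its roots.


Divide by x^2 to reach normal form y'' + P_1(x) y' + P_2(x) y = 0 with P_1(x) = 3 - 2/x and P_2(x) = -2.
x = 0 is a singular point because the y'-coefficient 3 - 2/x has a pole at x = 0.
It is a regular singular point because x P_1(x) = p(x) = 3x - 2 and x^2 P_2(x) = q(x) = -2x^2 are polynomials, hence analytic at x = 0.
p(0) = -2,  q(0) = 0.
Indicial equation: r(r-1) + p(0) r + q(0) = 0, i.e. r^2 + (p(0) - 1) r + q(0) = 0, i.e. r^2 - 3 r = 0.
Discriminant: (-3)^2 - 4(0) = 9, so r = (3 ± 3)/2.
Solving: r_1 = 3, r_2 = 0.

indicial: r^2 - 3 r = 0; roots r_1 = 3, r_2 = 0


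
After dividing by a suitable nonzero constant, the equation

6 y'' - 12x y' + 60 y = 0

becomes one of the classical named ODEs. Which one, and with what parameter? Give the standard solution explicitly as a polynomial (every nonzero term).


All three coefficients share the factor 6; dividing through by 6 gives  y'' - 2x y' + 10 y = 0.
This matches the Hermite equation y'' - 2x y' + 2n y = 0 with 2n = 10, so n = 5; the polynomial solution is H_5(x).
With y = sum_k a_k x^k, matching x^k gives (k+2)(k+1) a_{k+2} = 2(k - n) a_k = 2(k - 5) a_k. The right side vanishes at k = 5, so the series with the parity of 5 terminates at degree 5.
Standard normalization: leading coefficient of H_n is 2^n, so a_5 = 2^5 = 32. Work downward with a_k = (k+1)(k+2) a_{k+2} / (2(k - n)):
  a_3 = (4)(5)(32) / (2(3 - 5)) = 640/(-4) = -160
  a_1 = (2)(3)(-160) / (2(1 - 5)) = -960/(-8) = 120
Hence H_5(x) = 32 x^5 - 160 x^3 + 120 x.

H_5(x); series = 32 x^5 - 160 x^3 + 120 x


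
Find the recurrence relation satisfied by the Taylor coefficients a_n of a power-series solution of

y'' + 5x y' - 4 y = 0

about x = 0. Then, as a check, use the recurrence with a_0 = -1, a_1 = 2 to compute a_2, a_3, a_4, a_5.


Substitute y = sum_n a_n x^n.
y''(x) has coefficient (n+2)(n+1) a_{n+2} at x^n;
5 x y'(x) has coefficient 5 n a_n at x^n (shift);
-4 y(x) has coefficient -4 a_n at x^n.
Matching x^n: (n+2)(n+1) a_{n+2} + (5n - 4) a_n = 0.
Thus a_{n+2} = (-5n + 4) / ((n+1)(n+2)) * a_n.

Check with a_0 = -1, a_1 = 2 (apply the recurrence for n = 0, 1, 2, 3): a_0 = -1, a_1 = 2, a_2 = -2, a_3 = -1/3, a_4 = 1, a_5 = 11/60.

a_(n+2) = (-5n + 4) / ((n+1)(n+2)) * a_n; check: a_0 = -1, a_1 = 2, a_2 = -2, a_3 = -1/3, a_4 = 1, a_5 = 11/60


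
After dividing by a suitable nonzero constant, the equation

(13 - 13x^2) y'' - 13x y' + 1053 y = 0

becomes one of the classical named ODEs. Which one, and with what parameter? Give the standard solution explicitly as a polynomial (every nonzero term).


All three coefficients share the factor 13; dividing through by 13 gives  (1 - x^2) y'' - x y' + 81 y = 0.
This matches the Chebyshev equation (1 - x^2) y'' - x y' + n^2 y = 0 (note the -x y' term, not -2x y') with n^2 = 81, so n = 9; the polynomial solution is T_9(x).
With y = sum_k a_k x^k, matching x^k gives (k+2)(k+1) a_{k+2} = (k^2 - n^2) a_k = (k - 9)(k + 9) a_k. The right side vanishes at k = 9, so the series with the parity of 9 terminates at degree 9.
Standard normalization: leading coefficient of T_n is 2^(n-1), so a_9 = 2^8 = 256. Work downward with a_k = (k+1)(k+2) a_{k+2} / ((k - 9)(k + 9)):
  a_7 = (8)(9)(256) / ((7 - 9)(7 + 9)) = 18432/(-32) = -576
  a_5 = (6)(7)(-576) / ((5 - 9)(5 + 9)) = -24192/(-56) = 432
  a_3 = (4)(5)(432) / ((3 - 9)(3 + 9)) = 8640/(-72) = -120
  a_1 = (2)(3)(-120) / ((1 - 9)(1 + 9)) = -720/(-80) = 9
Hence T_9(x) = 256 x^9 - 576 x^7 + 432 x^5 - 120 x^3 + 9 x.

T_9(x); series = 256 x^9 - 576 x^7 + 432 x^5 - 120 x^3 + 9 x


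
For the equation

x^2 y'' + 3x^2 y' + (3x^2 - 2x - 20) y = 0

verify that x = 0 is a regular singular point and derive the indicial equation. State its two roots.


Divide by x^2 to reach normal form y'' + P_1(x) y' + P_2(x) y = 0 with P_1(x) = 3 and P_2(x) = 3 - 2/x - 20/x^2.
x = 0 is a singular point because the y-coefficient 3 - 2/x - 20/x^2 has a pole at x = 0.
It is a regular singular point because x P_1(x) = p(x) = 3x and x^2 P_2(x) = q(x) = 3x^2 - 2x - 20 are polynomials, hence analytic at x = 0.
p(0) = 0,  q(0) = -20.
Indicial equation: r(r-1) + p(0) r + q(0) = 0, i.e. r^2 + (p(0) - 1) r + q(0) = 0, i.e. r^2 - 1 r - 20 = 0.
Discriminant: (-1)^2 - 4(-20) = 81, so r = (1 ± 9)/2.
Solving: r_1 = 5, r_2 = -4.

indicial: r^2 - 1 r - 20 = 0; roots r_1 = 5, r_2 = -4


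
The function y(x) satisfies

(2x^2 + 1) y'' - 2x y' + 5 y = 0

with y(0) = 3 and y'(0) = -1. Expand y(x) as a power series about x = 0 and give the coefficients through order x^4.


Ansatz: y(x) = sum_{n>=0} a_n x^n, so y'(x) = sum_{n>=1} n a_n x^(n-1) and y''(x) = sum_{n>=2} n(n-1) a_n x^(n-2).
Substitute into P(x) y'' + Q(x) y' + R(x) y = 0 with P(x) = 2x^2 + 1, Q(x) = -2x, R(x) = 5, and match powers of x.
Initial conditions: a_0 = 3, a_1 = -1.
Setting the coefficient of each power of x to zero and solving order by order (substituting the coefficients already found):
  x^0: 2 a_2 + 5 a_0 = 0  ->  2 a_2 = -5 a_0 = -15  ->  a_2 = -15/2
  x^1: 6 a_3 + 3 a_1 = 0  ->  6 a_3 = -3 a_1 = 3  ->  a_3 = 1/2
  x^2: 12 a_4 + 5 a_2 = 0  ->  12 a_4 = -5 a_2 = 75/2  ->  a_4 = 25/8
Truncated series: y(x) = 3 - x - (15/2) x^2 + (1/2) x^3 + (25/8) x^4 + O(x^5).

a_0 = 3; a_1 = -1; a_2 = -15/2; a_3 = 1/2; a_4 = 25/8


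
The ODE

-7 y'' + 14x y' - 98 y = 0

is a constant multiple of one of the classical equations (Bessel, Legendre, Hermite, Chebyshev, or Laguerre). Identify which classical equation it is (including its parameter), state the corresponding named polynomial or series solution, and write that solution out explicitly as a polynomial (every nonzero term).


All three coefficients share the factor -7; dividing through by -7 gives  y'' - 2x y' + 14 y = 0.
This matches the Hermite equation y'' - 2x y' + 2n y = 0 with 2n = 14, so n = 7; the polynomial solution is H_7(x).
With y = sum_k a_k x^k, matching x^k gives (k+2)(k+1) a_{k+2} = 2(k - n) a_k = 2(k - 7) a_k. The right side vanishes at k = 7, so the series with the parity of 7 terminates at degree 7.
Standard normalization: leading coefficient of H_n is 2^n, so a_7 = 2^7 = 128. Work downward with a_k = (k+1)(k+2) a_{k+2} / (2(k - n)):
  a_5 = (6)(7)(128) / (2(5 - 7)) = 5376/(-4) = -1344
  a_3 = (4)(5)(-1344) / (2(3 - 7)) = -26880/(-8) = 3360
  a_1 = (2)(3)(3360) / (2(1 - 7)) = 20160/(-12) = -1680
Hence H_7(x) = 128 x^7 - 1344 x^5 + 3360 x^3 - 1680 x.

H_7(x); series = 128 x^7 - 1344 x^5 + 3360 x^3 - 1680 x


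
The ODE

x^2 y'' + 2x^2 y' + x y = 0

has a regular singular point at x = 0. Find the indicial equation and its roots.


Divide by x^2 to reach normal form y'' + P_1(x) y' + P_2(x) y = 0 with P_1(x) = 2 and P_2(x) = 1/x.
x = 0 is a singular point because the y-coefficient 1/x has a pole at x = 0.
It is a regular singular point because x P_1(x) = p(x) = 2x and x^2 P_2(x) = q(x) = x are polynomials, hence analytic at x = 0.
p(0) = 0,  q(0) = 0.
Indicial equation: r(r-1) + p(0) r + q(0) = 0, i.e. r^2 + (p(0) - 1) r + q(0) = 0, i.e. r^2 - 1 r = 0.
Discriminant: (-1)^2 - 4(0) = 1, so r = (1 ± 1)/2.
Solving: r_1 = 1, r_2 = 0.

indicial: r^2 - 1 r = 0; roots r_1 = 1, r_2 = 0


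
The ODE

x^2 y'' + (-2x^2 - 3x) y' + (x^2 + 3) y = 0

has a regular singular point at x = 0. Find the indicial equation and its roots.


Divide by x^2 to reach normal form y'' + P_1(x) y' + P_2(x) y = 0 with P_1(x) = -2 - 3/x and P_2(x) = 1 + 3/x^2.
x = 0 is a singular point because the y'-coefficient -2 - 3/x has a pole at x = 0 and the y-coefficient 1 + 3/x^2 has a pole at x = 0.
It is a regular singular point because x P_1(x) = p(x) = -2x - 3 and x^2 P_2(x) = q(x) = x^2 + 3 are polynomials, hence analytic at x = 0.
p(0) = -3,  q(0) = 3.
Indicial equation: r(r-1) + p(0) r + q(0) = 0, i.e. r^2 + (p(0) - 1) r + q(0) = 0, i.e. r^2 - 4 r + 3 = 0.
Discriminant: (-4)^2 - 4(3) = 4, so r = (4 ± 2)/2.
Solving: r_1 = 3, r_2 = 1.

indicial: r^2 - 4 r + 3 = 0; roots r_1 = 3, r_2 = 1


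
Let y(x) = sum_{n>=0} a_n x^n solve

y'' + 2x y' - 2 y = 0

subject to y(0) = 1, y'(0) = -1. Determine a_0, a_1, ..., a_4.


Ansatz: y(x) = sum_{n>=0} a_n x^n, so y'(x) = sum_{n>=1} n a_n x^(n-1) and y''(x) = sum_{n>=2} n(n-1) a_n x^(n-2).
Substitute into P(x) y'' + Q(x) y' + R(x) y = 0 with P(x) = 1, Q(x) = 2x, R(x) = -2, and match powers of x.
Initial conditions: a_0 = 1, a_1 = -1.
Setting the coefficient of each power of x to zero and solving order by order (substituting the coefficients already found):
  x^0: 2 a_2 - 2 a_0 = 0  ->  2 a_2 = 2 a_0 = 2  ->  a_2 = 1
  x^1: 6 a_3 = 0  ->  a_3 = 0
  x^2: 12 a_4 + 2 a_2 = 0  ->  12 a_4 = -2 a_2 = -2  ->  a_4 = -1/6
Truncated series: y(x) = 1 - x + x^2 - (1/6) x^4 + O(x^5).

a_0 = 1; a_1 = -1; a_2 = 1; a_3 = 0; a_4 = -1/6


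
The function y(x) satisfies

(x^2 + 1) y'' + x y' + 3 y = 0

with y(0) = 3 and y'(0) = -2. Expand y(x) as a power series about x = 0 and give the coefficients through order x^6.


Ansatz: y(x) = sum_{n>=0} a_n x^n, so y'(x) = sum_{n>=1} n a_n x^(n-1) and y''(x) = sum_{n>=2} n(n-1) a_n x^(n-2).
Substitute into P(x) y'' + Q(x) y' + R(x) y = 0 with P(x) = x^2 + 1, Q(x) = x, R(x) = 3, and match powers of x.
Initial conditions: a_0 = 3, a_1 = -2.
Setting the coefficient of each power of x to zero and solving order by order (substituting the coefficients already found):
  x^0: 2 a_2 + 3 a_0 = 0  ->  2 a_2 = -3 a_0 = -9  ->  a_2 = -9/2
  x^1: 6 a_3 + 4 a_1 = 0  ->  6 a_3 = -4 a_1 = 8  ->  a_3 = 4/3
  x^2: 12 a_4 + 7 a_2 = 0  ->  12 a_4 = -7 a_2 = 63/2  ->  a_4 = 21/8
  x^3: 20 a_5 + 12 a_3 = 0  ->  20 a_5 = -12 a_3 = -16  ->  a_5 = -4/5
  x^4: 30 a_6 + 19 a_4 = 0  ->  30 a_6 = -19 a_4 = -399/8  ->  a_6 = -133/80
Truncated series: y(x) = 3 - 2 x - (9/2) x^2 + (4/3) x^3 + (21/8) x^4 - (4/5) x^5 - (133/80) x^6 + O(x^7).

a_0 = 3; a_1 = -2; a_2 = -9/2; a_3 = 4/3; a_4 = 21/8; a_5 = -4/5; a_6 = -133/80


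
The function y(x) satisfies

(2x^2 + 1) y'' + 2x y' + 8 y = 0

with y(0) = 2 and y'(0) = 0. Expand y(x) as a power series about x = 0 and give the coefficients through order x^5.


Ansatz: y(x) = sum_{n>=0} a_n x^n, so y'(x) = sum_{n>=1} n a_n x^(n-1) and y''(x) = sum_{n>=2} n(n-1) a_n x^(n-2).
Substitute into P(x) y'' + Q(x) y' + R(x) y = 0 with P(x) = 2x^2 + 1, Q(x) = 2x, R(x) = 8, and match powers of x.
Initial conditions: a_0 = 2, a_1 = 0.
Setting the coefficient of each power of x to zero and solving order by order (substituting the coefficients already found):
  x^0: 2 a_2 + 8 a_0 = 0  ->  2 a_2 = -8 a_0 = -16  ->  a_2 = -8
  x^1: 6 a_3 + 10 a_1 = 0  ->  6 a_3 = -10 a_1 = 0  ->  a_3 = 0
  x^2: 12 a_4 + 16 a_2 = 0  ->  12 a_4 = -16 a_2 = 128  ->  a_4 = 32/3
  x^3: 20 a_5 + 26 a_3 = 0  ->  20 a_5 = -26 a_3 = 0  ->  a_5 = 0
Truncated series: y(x) = 2 - 8 x^2 + (32/3) x^4 + O(x^6).

a_0 = 2; a_1 = 0; a_2 = -8; a_3 = 0; a_4 = 32/3; a_5 = 0


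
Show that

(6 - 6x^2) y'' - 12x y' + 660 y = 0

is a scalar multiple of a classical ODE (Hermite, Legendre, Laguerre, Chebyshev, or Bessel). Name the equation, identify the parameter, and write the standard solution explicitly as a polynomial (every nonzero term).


All three coefficients share the factor 6; dividing through by 6 gives  (1 - x^2) y'' - 2x y' + 110 y = 0.
This matches the Legendre equation (1 - x^2) y'' - 2x y' + n(n+1) y = 0 (note the -2x y' term) with n(n+1) = 110, so n = 10; the polynomial solution is P_10(x).
With y = sum_k a_k x^k, matching x^k gives (k+2)(k+1) a_{k+2} = [k(k+1) - n(n+1)] a_k = (k - 10)(k + 11) a_k. The right side vanishes at k = 10, so the series with the parity of 10 terminates at degree 10.
Standard normalization (P_n(1) = 1): leading coefficient (2n)!/(2^n (n!)^2) = 2432902008176640000/(1024*13168189440000) = 46189/256, so a_10 = 46189/256. Work downward with a_k = (k+1)(k+2) a_{k+2} / ((k - 10)(k + 11)):
  a_8 = (9)(10)(46189/256) / ((8 - 10)(8 + 11)) = (2078505/128)/(-38) = -109395/256
  a_6 = (7)(8)(-109395/256) / ((6 - 10)(6 + 11)) = (-765765/32)/(-68) = 45045/128
  a_4 = (5)(6)(45045/128) / ((4 - 10)(4 + 11)) = (675675/64)/(-90) = -15015/128
  a_2 = (3)(4)(-15015/128) / ((2 - 10)(2 + 11)) = (-45045/32)/(-104) = 3465/256
  a_0 = (1)(2)(3465/256) / ((0 - 10)(0 + 11)) = (3465/128)/(-110) = -63/256
Hence P_10(x) = 46189 x^10/256 - 109395 x^8/256 + 45045 x^6/128 - 15015 x^4/128 + 3465 x^2/256 - 63/256.

P_10(x); series = 46189 x^10/256 - 109395 x^8/256 + 45045 x^6/128 - 15015 x^4/128 + 3465 x^2/256 - 63/256


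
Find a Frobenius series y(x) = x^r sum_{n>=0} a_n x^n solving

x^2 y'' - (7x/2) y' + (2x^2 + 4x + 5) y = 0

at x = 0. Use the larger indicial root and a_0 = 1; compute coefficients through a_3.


Write in Frobenius form y'' + (p(x)/x) y' + (q(x)/x^2) y = 0:
  p(x) = -7/2,  q(x) = 2x^2 + 4x + 5.
Indicial equation: r(r-1) + (-7/2) r + (5) = 0 -> roots r_1 = 5/2, r_2 = 2.
Take r = r_1 = 5/2. Let y(x) = x^r sum_{n>=0} a_n x^n with a_0 = 1.
Substitute y = x^r sum a_n x^n and match x^{r+n}. The recurrence is
  D(n) a_n + 4 a_{n-1} + 2 a_{n-2} = 0,  where D(n) = (r+n)(r+n-1) + (-7/2)(r+n) + (5).
  a_n = [-4 a_{n-1} - 2 a_{n-2}] / D(n).
Since the indicial polynomial factors as (r - r_1)(r - r_2), D(n) = (r_1 + n - r_1)(r_1 + n - r_2) = n(n + 1/2).
Evaluating step by step (a_0 = 1):
  n = 1: D(1) = 1(1 + 1/2) = 3/2; numerator = -4(1) = -4; a_1 = (-4)/(3/2) = -8/3
  n = 2: D(2) = 2(2 + 1/2) = 5; numerator = -4(-8/3) - 2(1) = 26/3; a_2 = (26/3)/(5) = 26/15
  n = 3: D(3) = 3(3 + 1/2) = 21/2; numerator = -4(26/15) - 2(-8/3) = -8/5; a_3 = (-8/5)/(21/2) = -16/105

r = 5/2; a_0 = 1; a_1 = -8/3; a_2 = 26/15; a_3 = -16/105


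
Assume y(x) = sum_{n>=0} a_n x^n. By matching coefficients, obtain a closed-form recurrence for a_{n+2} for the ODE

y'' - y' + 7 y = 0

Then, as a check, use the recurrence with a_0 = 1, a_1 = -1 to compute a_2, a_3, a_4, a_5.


Substitute y = sum_n a_n x^n.
y''(x) has coefficient (n+2)(n+1) a_{n+2} at x^n;
-y'(x) has coefficient -(n+1) a_{n+1} at x^n;
7 y(x) has coefficient 7 a_n at x^n.
Matching x^n: (n+2)(n+1) a_{n+2} - (n+1) a_{n+1} + 7 a_n = 0.
Thus a_{n+2} = [(n+1) a_{n+1} - 7 a_n] / ((n+1)(n+2)).

Check with a_0 = 1, a_1 = -1 (apply the recurrence for n = 0, 1, 2, 3): a_0 = 1, a_1 = -1, a_2 = -4, a_3 = -1/6, a_4 = 55/24, a_5 = 31/60.

a_(n+2) = [(n+1) a_(n+1) - 7 a_n] / ((n+1)(n+2)); check: a_0 = 1, a_1 = -1, a_2 = -4, a_3 = -1/6, a_4 = 55/24, a_5 = 31/60


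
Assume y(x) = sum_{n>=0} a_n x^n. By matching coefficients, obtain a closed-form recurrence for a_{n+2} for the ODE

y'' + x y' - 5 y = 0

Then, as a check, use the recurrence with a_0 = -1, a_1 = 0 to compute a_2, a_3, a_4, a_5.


Substitute y = sum_n a_n x^n.
y''(x) has coefficient (n+2)(n+1) a_{n+2} at x^n;
x y'(x) has coefficient n a_n at x^n (shift);
-5 y(x) has coefficient -5 a_n at x^n.
Matching x^n: (n+2)(n+1) a_{n+2} + (n - 5) a_n = 0.
Thus a_{n+2} = (-n + 5) / ((n+1)(n+2)) * a_n.

Check with a_0 = -1, a_1 = 0 (apply the recurrence for n = 0, 1, 2, 3): a_0 = -1, a_1 = 0, a_2 = -5/2, a_3 = 0, a_4 = -5/8, a_5 = 0.

a_(n+2) = (-n + 5) / ((n+1)(n+2)) * a_n; check: a_0 = -1, a_1 = 0, a_2 = -5/2, a_3 = 0, a_4 = -5/8, a_5 = 0


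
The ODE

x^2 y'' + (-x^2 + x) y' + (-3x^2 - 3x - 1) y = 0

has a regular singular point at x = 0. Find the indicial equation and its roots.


Divide by x^2 to reach normal form y'' + P_1(x) y' + P_2(x) y = 0 with P_1(x) = -1 + 1/x and P_2(x) = -3 - 3/x - 1/x^2.
x = 0 is a singular point because the y'-coefficient -1 + 1/x has a pole at x = 0 and the y-coefficient -3 - 3/x - 1/x^2 has a pole at x = 0.
It is a regular singular point because x P_1(x) = p(x) = 1 - x and x^2 P_2(x) = q(x) = -3x^2 - 3x - 1 are polynomials, hence analytic at x = 0.
p(0) = 1,  q(0) = -1.
Indicial equation: r(r-1) + p(0) r + q(0) = 0, i.e. r^2 + (p(0) - 1) r + q(0) = 0, i.e. r^2 - 1 = 0.
Discriminant: (0)^2 - 4(-1) = 4, so r = (0 ± 2)/2.
Solving: r_1 = 1, r_2 = -1.

indicial: r^2 - 1 = 0; roots r_1 = 1, r_2 = -1


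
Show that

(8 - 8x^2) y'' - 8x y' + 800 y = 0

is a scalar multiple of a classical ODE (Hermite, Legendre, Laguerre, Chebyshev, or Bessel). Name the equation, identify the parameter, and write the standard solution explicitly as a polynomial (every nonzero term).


All three coefficients share the factor 8; dividing through by 8 gives  (1 - x^2) y'' - x y' + 100 y = 0.
This matches the Chebyshev equation (1 - x^2) y'' - x y' + n^2 y = 0 (note the -x y' term, not -2x y') with n^2 = 100, so n = 10; the polynomial solution is T_10(x).
With y = sum_k a_k x^k, matching x^k gives (k+2)(k+1) a_{k+2} = (k^2 - n^2) a_k = (k - 10)(k + 10) a_k. The right side vanishes at k = 10, so the series with the parity of 10 terminates at degree 10.
Standard normalization: leading coefficient of T_n is 2^(n-1), so a_10 = 2^9 = 512. Work downward with a_k = (k+1)(k+2) a_{k+2} / ((k - 10)(k + 10)):
  a_8 = (9)(10)(512) / ((8 - 10)(8 + 10)) = 46080/(-36) = -1280
  a_6 = (7)(8)(-1280) / ((6 - 10)(6 + 10)) = -71680/(-64) = 1120
  a_4 = (5)(6)(1120) / ((4 - 10)(4 + 10)) = 33600/(-84) = -400
  a_2 = (3)(4)(-400) / ((2 - 10)(2 + 10)) = -4800/(-96) = 50
  a_0 = (1)(2)(50) / ((0 - 10)(0 + 10)) = 100/(-100) = -1
Hence T_10(x) = 512 x^10 - 1280 x^8 + 1120 x^6 - 400 x^4 + 50 x^2 - 1.

T_10(x); series = 512 x^10 - 1280 x^8 + 1120 x^6 - 400 x^4 + 50 x^2 - 1


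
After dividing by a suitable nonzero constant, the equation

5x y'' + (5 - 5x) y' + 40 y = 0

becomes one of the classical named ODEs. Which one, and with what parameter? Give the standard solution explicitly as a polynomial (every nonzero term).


All three coefficients share the factor 5; dividing through by 5 gives  x y'' + (1 - x) y' + 8 y = 0.
This matches the Laguerre equation x y'' + (1 - x) y' + n y = 0 with n = 8; the polynomial solution is L_8(x).
With y = sum_k a_k x^k, matching x^k gives (k+1)k a_{k+1} + (k+1) a_{k+1} - k a_k + n a_k = 0, i.e. (k+1)^2 a_{k+1} = (k - n) a_k = (k - 8) a_k. The right side vanishes at k = 8, so the series terminates at degree 8.
Standard normalization L_n(0) = 1 gives a_0 = 1. Work upward with a_{k+1} = (k - 8) a_k / (k+1)^2:
  a_1 = (0 - 8)(1) / 1^2 = -8/1 = -8
  a_2 = (1 - 8)(-8) / 2^2 = 56/4 = 14
  a_3 = (2 - 8)(14) / 3^2 = -84/9 = -28/3
  a_4 = (3 - 8)(-28/3) / 4^2 = (140/3)/16 = 35/12
  a_5 = (4 - 8)(35/12) / 5^2 = (-35/3)/25 = -7/15
  a_6 = (5 - 8)(-7/15) / 6^2 = (7/5)/36 = 7/180
  a_7 = (6 - 8)(7/180) / 7^2 = (-7/90)/49 = -1/630
  a_8 = (7 - 8)(-1/630) / 8^2 = (1/630)/64 = 1/40320
Hence L_8(x) = x^8/40320 - x^7/630 + 7 x^6/180 - 7 x^5/15 + 35 x^4/12 - 28 x^3/3 + 14 x^2 - 8 x + 1.

L_8(x); series = x^8/40320 - x^7/630 + 7 x^6/180 - 7 x^5/15 + 35 x^4/12 - 28 x^3/3 + 14 x^2 - 8 x + 1


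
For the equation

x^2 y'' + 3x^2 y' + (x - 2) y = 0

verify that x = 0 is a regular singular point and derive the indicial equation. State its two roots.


Divide by x^2 to reach normal form y'' + P_1(x) y' + P_2(x) y = 0 with P_1(x) = 3 and P_2(x) = 1/x - 2/x^2.
x = 0 is a singular point because the y-coefficient 1/x - 2/x^2 has a pole at x = 0.
It is a regular singular point because x P_1(x) = p(x) = 3x and x^2 P_2(x) = q(x) = x - 2 are polynomials, hence analytic at x = 0.
p(0) = 0,  q(0) = -2.
Indicial equation: r(r-1) + p(0) r + q(0) = 0, i.e. r^2 + (p(0) - 1) r + q(0) = 0, i.e. r^2 - 1 r - 2 = 0.
Discriminant: (-1)^2 - 4(-2) = 9, so r = (1 ± 3)/2.
Solving: r_1 = 2, r_2 = -1.

indicial: r^2 - 1 r - 2 = 0; roots r_1 = 2, r_2 = -1


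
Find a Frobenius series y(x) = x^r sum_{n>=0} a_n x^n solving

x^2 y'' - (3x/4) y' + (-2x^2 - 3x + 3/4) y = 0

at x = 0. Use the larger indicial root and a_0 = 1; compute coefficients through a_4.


Write in Frobenius form y'' + (p(x)/x) y' + (q(x)/x^2) y = 0:
  p(x) = -3/4,  q(x) = -2x^2 - 3x + 3/4.
Indicial equation: r(r-1) + (-3/4) r + (3/4) = 0 -> roots r_1 = 1, r_2 = 3/4.
Take r = r_1 = 1. Let y(x) = x^r sum_{n>=0} a_n x^n with a_0 = 1.
Substitute y = x^r sum a_n x^n and match x^{r+n}. The recurrence is
  D(n) a_n - 3 a_{n-1} - 2 a_{n-2} = 0,  where D(n) = (r+n)(r+n-1) + (-3/4)(r+n) + (3/4).
  a_n = [3 a_{n-1} + 2 a_{n-2}] / D(n).
Since the indicial polynomial factors as (r - r_1)(r - r_2), D(n) = (r_1 + n - r_1)(r_1 + n - r_2) = n(n + 1/4).
Evaluating step by step (a_0 = 1):
  n = 1: D(1) = 1(1 + 1/4) = 5/4; numerator = 3(1) = 3; a_1 = (3)/(5/4) = 12/5
  n = 2: D(2) = 2(2 + 1/4) = 9/2; numerator = 3(12/5) + 2(1) = 46/5; a_2 = (46/5)/(9/2) = 92/45
  n = 3: D(3) = 3(3 + 1/4) = 39/4; numerator = 3(92/45) + 2(12/5) = 164/15; a_3 = (164/15)/(39/4) = 656/585
  n = 4: D(4) = 4(4 + 1/4) = 17; numerator = 3(656/585) + 2(92/45) = 872/117; a_4 = (872/117)/(17) = 872/1989

r = 1; a_0 = 1; a_1 = 12/5; a_2 = 92/45; a_3 = 656/585; a_4 = 872/1989


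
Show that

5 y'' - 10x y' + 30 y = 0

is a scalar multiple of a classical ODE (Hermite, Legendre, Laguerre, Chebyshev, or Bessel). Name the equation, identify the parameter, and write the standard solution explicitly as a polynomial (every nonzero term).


All three coefficients share the factor 5; dividing through by 5 gives  y'' - 2x y' + 6 y = 0.
This matches the Hermite equation y'' - 2x y' + 2n y = 0 with 2n = 6, so n = 3; the polynomial solution is H_3(x).
With y = sum_k a_k x^k, matching x^k gives (k+2)(k+1) a_{k+2} = 2(k - n) a_k = 2(k - 3) a_k. The right side vanishes at k = 3, so the series with the parity of 3 terminates at degree 3.
Standard normalization: leading coefficient of H_n is 2^n, so a_3 = 2^3 = 8. Work downward with a_k = (k+1)(k+2) a_{k+2} / (2(k - n)):
  a_1 = (2)(3)(8) / (2(1 - 3)) = 48/(-4) = -12
Hence H_3(x) = 8 x^3 - 12 x.

H_3(x); series = 8 x^3 - 12 x


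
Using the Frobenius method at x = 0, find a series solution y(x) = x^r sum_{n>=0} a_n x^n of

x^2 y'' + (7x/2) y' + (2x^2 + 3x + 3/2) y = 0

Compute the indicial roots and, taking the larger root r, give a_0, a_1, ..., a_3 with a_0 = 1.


Write in Frobenius form y'' + (p(x)/x) y' + (q(x)/x^2) y = 0:
  p(x) = 7/2,  q(x) = 2x^2 + 3x + 3/2.
Indicial equation: r(r-1) + (7/2) r + (3/2) = 0 -> roots r_1 = -1, r_2 = -3/2.
Take r = r_1 = -1. Let y(x) = x^r sum_{n>=0} a_n x^n with a_0 = 1.
Substitute y = x^r sum a_n x^n and match x^{r+n}. The recurrence is
  D(n) a_n + 3 a_{n-1} + 2 a_{n-2} = 0,  where D(n) = (r+n)(r+n-1) + (7/2)(r+n) + (3/2).
  a_n = [-3 a_{n-1} - 2 a_{n-2}] / D(n).
Since the indicial polynomial factors as (r - r_1)(r - r_2), D(n) = (r_1 + n - r_1)(r_1 + n - r_2) = n(n + 1/2).
Evaluating step by step (a_0 = 1):
  n = 1: D(1) = 1(1 + 1/2) = 3/2; numerator = -3(1) = -3; a_1 = (-3)/(3/2) = -2
  n = 2: D(2) = 2(2 + 1/2) = 5; numerator = -3(-2) - 2(1) = 4; a_2 = (4)/(5) = 4/5
  n = 3: D(3) = 3(3 + 1/2) = 21/2; numerator = -3(4/5) - 2(-2) = 8/5; a_3 = (8/5)/(21/2) = 16/105

r = -1; a_0 = 1; a_1 = -2; a_2 = 4/5; a_3 = 16/105


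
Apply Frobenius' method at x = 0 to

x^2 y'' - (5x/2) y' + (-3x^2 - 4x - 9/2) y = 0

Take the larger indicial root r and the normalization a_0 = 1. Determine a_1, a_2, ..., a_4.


Write in Frobenius form y'' + (p(x)/x) y' + (q(x)/x^2) y = 0:
  p(x) = -5/2,  q(x) = -3x^2 - 4x - 9/2.
Indicial equation: r(r-1) + (-5/2) r + (-9/2) = 0 -> roots r_1 = 9/2, r_2 = -1.
Take r = r_1 = 9/2. Let y(x) = x^r sum_{n>=0} a_n x^n with a_0 = 1.
Substitute y = x^r sum a_n x^n and match x^{r+n}. The recurrence is
  D(n) a_n - 4 a_{n-1} - 3 a_{n-2} = 0,  where D(n) = (r+n)(r+n-1) + (-5/2)(r+n) + (-9/2).
  a_n = [4 a_{n-1} + 3 a_{n-2}] / D(n).
Since the indicial polynomial factors as (r - r_1)(r - r_2), D(n) = (r_1 + n - r_1)(r_1 + n - r_2) = n(n + 11/2).
Evaluating step by step (a_0 = 1):
  n = 1: D(1) = 1(1 + 11/2) = 13/2; numerator = 4(1) = 4; a_1 = (4)/(13/2) = 8/13
  n = 2: D(2) = 2(2 + 11/2) = 15; numerator = 4(8/13) + 3(1) = 71/13; a_2 = (71/13)/(15) = 71/195
  n = 3: D(3) = 3(3 + 11/2) = 51/2; numerator = 4(71/195) + 3(8/13) = 644/195; a_3 = (644/195)/(51/2) = 1288/9945
  n = 4: D(4) = 4(4 + 11/2) = 38; numerator = 4(1288/9945) + 3(71/195) = 3203/1989; a_4 = (3203/1989)/(38) = 3203/75582

r = 9/2; a_0 = 1; a_1 = 8/13; a_2 = 71/195; a_3 = 1288/9945; a_4 = 3203/75582
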